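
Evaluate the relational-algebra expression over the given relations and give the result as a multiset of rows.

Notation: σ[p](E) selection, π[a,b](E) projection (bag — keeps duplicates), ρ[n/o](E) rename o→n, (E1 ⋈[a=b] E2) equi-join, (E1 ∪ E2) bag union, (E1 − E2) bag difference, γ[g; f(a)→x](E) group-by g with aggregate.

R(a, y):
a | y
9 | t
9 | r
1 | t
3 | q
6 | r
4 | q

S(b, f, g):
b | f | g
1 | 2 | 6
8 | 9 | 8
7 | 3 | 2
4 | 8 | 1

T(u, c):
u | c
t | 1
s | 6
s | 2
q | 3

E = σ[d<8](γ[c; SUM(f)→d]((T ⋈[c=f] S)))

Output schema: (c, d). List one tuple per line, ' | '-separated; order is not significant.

Row counts bottom-up:
  T → 4
  S → 4
  (T ⋈[c=f] S) → 2
  γ[c; SUM(f)→d]((T ⋈[c=f] S)) → 2
  σ[d<8](γ[c; SUM(f)→d]((T ⋈[c=f] S))) → 2

== RESULT ==
c | d
2 | 2
3 | 3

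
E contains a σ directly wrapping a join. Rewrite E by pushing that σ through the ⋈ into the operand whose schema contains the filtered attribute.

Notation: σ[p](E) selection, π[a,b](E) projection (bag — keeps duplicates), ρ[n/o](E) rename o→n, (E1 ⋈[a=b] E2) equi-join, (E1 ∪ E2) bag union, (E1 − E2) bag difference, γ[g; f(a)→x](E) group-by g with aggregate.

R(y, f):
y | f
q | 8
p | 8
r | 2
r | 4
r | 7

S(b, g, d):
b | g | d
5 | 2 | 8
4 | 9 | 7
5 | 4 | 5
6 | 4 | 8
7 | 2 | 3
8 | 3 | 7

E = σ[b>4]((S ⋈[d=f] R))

σ filters on b, owned by the left side.
E' = (σ[b>4](S) ⋈[d=f] R)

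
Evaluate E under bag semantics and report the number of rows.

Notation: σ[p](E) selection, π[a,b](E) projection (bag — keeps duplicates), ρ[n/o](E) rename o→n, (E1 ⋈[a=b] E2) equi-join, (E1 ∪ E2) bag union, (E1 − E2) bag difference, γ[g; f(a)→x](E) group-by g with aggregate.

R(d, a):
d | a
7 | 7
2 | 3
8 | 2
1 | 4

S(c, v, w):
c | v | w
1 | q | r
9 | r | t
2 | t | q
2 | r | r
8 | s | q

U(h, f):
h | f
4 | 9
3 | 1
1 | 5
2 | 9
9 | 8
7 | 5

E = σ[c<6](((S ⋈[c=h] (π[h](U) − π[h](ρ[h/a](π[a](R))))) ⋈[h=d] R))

Stepwise |·|:
  S → 5
  U → 6
  π[h](U) → 6
  R → 4
  π[a](R) → 4
  ρ[h/a](π[a](R)) → 4
  π[h](ρ[h/a](π[a](R))) → 4
  (π[h](U) − π[h](ρ[h/a](π[a](R)))) → 2
  (S ⋈[c=h] (π[h](U) − π[h](ρ[h/a](π[a](R))))) → 2
  R → 4
  ((S ⋈[c=h] (π[h](U) − π[h](ρ[h/a](π[a](R))))) ⋈[h=d] R) → 1
  σ[c<6](((S ⋈[c=h] (π[h](U) − π[h](ρ[h/a](π[a](R))))) ⋈[h=d] R)) → 1

|E| = 1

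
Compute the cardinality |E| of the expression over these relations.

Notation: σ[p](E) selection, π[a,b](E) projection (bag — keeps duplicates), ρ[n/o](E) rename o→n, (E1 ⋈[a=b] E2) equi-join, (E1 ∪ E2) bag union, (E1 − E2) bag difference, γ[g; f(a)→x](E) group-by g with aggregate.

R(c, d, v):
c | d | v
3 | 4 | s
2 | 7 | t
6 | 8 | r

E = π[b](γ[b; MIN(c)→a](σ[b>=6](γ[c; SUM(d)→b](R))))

Stepwise |·|:
  R → 3
  γ[c; SUM(d)→b](R) → 3
  σ[b>=6](γ[c; SUM(d)→b](R)) → 2
  γ[b; MIN(c)→a](σ[b>=6](γ[c; SUM(d)→b](R))) → 2
  π[b](γ[b; MIN(c)→a](σ[b>=6](γ[c; SUM(d)→b](R)))) → 2

|E| = 2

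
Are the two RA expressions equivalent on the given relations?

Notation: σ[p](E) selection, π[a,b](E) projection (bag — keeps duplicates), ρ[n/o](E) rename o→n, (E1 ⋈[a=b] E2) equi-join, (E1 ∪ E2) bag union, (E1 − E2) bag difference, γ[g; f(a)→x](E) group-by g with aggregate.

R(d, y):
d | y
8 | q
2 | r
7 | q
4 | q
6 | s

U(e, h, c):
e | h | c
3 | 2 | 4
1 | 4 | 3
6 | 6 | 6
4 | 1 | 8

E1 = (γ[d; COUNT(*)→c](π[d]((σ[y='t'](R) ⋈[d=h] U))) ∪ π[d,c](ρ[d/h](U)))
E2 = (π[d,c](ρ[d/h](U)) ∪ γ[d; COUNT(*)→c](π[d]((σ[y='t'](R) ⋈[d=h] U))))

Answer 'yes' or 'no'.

E1 per-node cardinality:
  R → 5
  σ[y='t'](R) → 0
  U → 4
  (σ[y='t'](R) ⋈[d=h] U) → 0
  π[d]((σ[y='t'](R) ⋈[d=h] U)) → 0
  γ[d; COUNT(*)→c](π[d]((σ[y='t'](R) ⋈[d=h] U))) → 0
  U → 4
  ρ[d/h](U) → 4
  π[d,c](ρ[d/h](U)) → 4
  (γ[d; COUNT(*)→c](π[d]((σ[y='t'](R) ⋈[d=h] U))) ∪ π[d,c](ρ[d/h](U))) → 4
E2 per-node cardinality:
  U → 4
  ρ[d/h](U) → 4
  π[d,c](ρ[d/h](U)) → 4
  R → 5
  σ[y='t'](R) → 0
  U → 4
  (σ[y='t'](R) ⋈[d=h] U) → 0
  π[d]((σ[y='t'](R) ⋈[d=h] U)) → 0
  γ[d; COUNT(*)→c](π[d]((σ[y='t'](R) ⋈[d=h] U))) → 0
  (π[d,c](ρ[d/h](U)) ∪ γ[d; COUNT(*)→c](π[d]((σ[y='t'](R) ⋈[d=h] U)))) → 4

E1 and E2 produce the same multiset:
d | c
1 | 8
2 | 4
4 | 3
6 | 6

yes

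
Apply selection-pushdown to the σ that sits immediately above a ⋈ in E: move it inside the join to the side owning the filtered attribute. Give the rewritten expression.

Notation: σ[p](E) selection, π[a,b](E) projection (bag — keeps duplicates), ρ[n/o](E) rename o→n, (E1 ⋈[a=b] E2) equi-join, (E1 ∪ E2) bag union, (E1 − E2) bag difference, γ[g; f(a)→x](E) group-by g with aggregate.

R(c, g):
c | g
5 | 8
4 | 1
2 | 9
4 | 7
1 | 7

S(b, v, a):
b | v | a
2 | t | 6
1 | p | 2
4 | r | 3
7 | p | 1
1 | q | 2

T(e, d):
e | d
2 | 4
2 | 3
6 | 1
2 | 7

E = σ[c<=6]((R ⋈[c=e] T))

σ filters on c, owned by the left side.
E' = (σ[c<=6](R) ⋈[c=e] T)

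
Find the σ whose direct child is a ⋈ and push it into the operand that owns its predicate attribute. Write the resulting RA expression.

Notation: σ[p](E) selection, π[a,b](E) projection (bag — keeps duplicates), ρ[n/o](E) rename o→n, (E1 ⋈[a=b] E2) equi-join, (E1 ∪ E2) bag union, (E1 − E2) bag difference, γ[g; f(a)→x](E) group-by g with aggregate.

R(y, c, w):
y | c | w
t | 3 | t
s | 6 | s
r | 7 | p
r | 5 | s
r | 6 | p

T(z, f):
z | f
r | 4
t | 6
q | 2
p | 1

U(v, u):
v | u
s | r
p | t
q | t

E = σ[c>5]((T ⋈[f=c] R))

σ filters on c, owned by the right side.
E' = (T ⋈[f=c] σ[c>5](R))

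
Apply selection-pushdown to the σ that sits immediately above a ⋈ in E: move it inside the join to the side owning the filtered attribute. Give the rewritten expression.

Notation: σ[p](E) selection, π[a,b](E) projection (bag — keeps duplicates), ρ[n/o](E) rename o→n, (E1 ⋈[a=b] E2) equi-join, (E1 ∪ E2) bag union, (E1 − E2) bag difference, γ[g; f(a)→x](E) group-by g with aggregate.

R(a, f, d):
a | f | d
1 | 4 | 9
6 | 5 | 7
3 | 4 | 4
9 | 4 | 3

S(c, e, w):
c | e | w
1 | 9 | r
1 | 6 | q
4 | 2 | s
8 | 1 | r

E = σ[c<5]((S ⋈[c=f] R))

σ filters on c, owned by the left side.
E' = (σ[c<5](S) ⋈[c=f] R)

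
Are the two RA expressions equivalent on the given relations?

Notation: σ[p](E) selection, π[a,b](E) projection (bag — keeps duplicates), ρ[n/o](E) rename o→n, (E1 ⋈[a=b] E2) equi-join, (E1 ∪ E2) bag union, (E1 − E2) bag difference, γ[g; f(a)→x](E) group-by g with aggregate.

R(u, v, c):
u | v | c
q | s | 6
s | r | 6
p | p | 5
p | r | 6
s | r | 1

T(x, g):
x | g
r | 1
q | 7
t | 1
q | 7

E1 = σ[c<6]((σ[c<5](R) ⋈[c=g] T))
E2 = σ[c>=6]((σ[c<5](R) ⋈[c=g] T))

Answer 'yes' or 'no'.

E1 subexpression sizes:
  R → 5
  σ[c<5](R) → 1
  T → 4
  (σ[c<5](R) ⋈[c=g] T) → 2
  σ[c<6]((σ[c<5](R) ⋈[c=g] T)) → 2
E2 subexpression sizes:
  R → 5
  σ[c<5](R) → 1
  T → 4
  (σ[c<5](R) ⋈[c=g] T) → 2
  σ[c>=6]((σ[c<5](R) ⋈[c=g] T)) → 0

E1 result:
u | v | c | x | g
s | r | 1 | r | 1
s | r | 1 | t | 1
E2 result:
u | v | c | x | g
(0 rows)
Witness: ('s', 'r', 1, 't', 1) appears 1× in E1 but 0× in E2.

no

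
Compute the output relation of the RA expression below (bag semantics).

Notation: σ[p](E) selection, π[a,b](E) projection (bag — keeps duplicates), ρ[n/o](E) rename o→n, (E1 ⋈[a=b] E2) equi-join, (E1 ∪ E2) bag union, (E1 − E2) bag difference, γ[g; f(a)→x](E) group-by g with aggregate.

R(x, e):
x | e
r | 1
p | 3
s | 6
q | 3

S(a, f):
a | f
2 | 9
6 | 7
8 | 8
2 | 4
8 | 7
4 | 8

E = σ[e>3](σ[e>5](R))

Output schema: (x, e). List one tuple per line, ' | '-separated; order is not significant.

Row counts bottom-up:
  R → 4
  σ[e>5](R) → 1
  σ[e>3](σ[e>5](R)) → 1

== RESULT ==
x | e
s | 6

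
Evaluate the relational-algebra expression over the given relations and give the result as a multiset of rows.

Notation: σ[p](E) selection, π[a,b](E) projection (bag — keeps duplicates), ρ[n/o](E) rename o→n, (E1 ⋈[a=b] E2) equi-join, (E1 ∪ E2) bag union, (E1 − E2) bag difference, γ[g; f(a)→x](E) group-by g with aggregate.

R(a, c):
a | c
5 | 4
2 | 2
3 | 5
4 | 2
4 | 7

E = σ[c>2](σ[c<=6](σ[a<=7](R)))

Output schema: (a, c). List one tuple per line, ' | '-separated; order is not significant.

Per-node cardinality:
  R → 5
  σ[a<=7](R) → 5
  σ[c<=6](σ[a<=7](R)) → 4
  σ[c>2](σ[c<=6](σ[a<=7](R))) → 2

== RESULT ==
a | c
3 | 5
5 | 4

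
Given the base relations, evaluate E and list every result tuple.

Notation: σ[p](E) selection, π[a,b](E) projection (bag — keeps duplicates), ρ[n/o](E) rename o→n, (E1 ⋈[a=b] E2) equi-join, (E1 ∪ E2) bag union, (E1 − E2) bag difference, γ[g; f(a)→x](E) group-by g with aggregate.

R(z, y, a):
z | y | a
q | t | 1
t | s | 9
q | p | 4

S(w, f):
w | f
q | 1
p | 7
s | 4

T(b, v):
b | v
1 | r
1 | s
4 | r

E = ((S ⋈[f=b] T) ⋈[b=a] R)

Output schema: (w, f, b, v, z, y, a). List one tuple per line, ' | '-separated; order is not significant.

Per-node cardinality:
  S → 3
  T → 3
  (S ⋈[f=b] T) → 3
  R → 3
  ((S ⋈[f=b] T) ⋈[b=a] R) → 3

== RESULT ==
w | f | b | v | z | y | a
q | 1 | 1 | r | q | t | 1
q | 1 | 1 | s | q | t | 1
s | 4 | 4 | r | q | p | 4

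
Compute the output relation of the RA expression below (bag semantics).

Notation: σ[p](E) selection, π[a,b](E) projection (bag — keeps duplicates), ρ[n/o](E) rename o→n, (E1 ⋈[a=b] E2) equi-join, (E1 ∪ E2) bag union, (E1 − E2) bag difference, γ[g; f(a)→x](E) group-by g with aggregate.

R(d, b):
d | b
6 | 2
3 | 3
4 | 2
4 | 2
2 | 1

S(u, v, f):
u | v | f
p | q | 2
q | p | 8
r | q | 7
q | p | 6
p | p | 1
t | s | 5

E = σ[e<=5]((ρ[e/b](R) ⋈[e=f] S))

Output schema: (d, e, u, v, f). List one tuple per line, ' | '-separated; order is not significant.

Per-node cardinality:
  R → 5
  ρ[e/b](R) → 5
  S → 6
  (ρ[e/b](R) ⋈[e=f] S) → 4
  σ[e<=5]((ρ[e/b](R) ⋈[e=f] S)) → 4

== RESULT ==
d | e | u | v | f
2 | 1 | p | p | 1
4 | 2 | p | q | 2
4 | 2 | p | q | 2
6 | 2 | p | q | 2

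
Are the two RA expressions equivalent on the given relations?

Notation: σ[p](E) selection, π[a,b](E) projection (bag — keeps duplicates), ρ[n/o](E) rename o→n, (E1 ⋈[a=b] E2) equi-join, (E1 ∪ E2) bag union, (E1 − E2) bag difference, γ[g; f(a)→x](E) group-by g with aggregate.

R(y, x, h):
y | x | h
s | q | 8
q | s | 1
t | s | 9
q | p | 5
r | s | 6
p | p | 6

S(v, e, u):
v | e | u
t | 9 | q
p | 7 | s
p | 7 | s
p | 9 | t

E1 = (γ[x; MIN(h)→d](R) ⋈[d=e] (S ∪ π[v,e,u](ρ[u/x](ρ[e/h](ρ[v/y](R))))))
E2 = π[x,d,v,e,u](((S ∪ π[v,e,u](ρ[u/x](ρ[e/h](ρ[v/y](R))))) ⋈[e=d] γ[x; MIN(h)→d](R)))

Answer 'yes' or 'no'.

E1 per-node cardinality:
  R → 6
  γ[x; MIN(h)→d](R) → 3
  S → 4
  R → 6
  ρ[v/y](R) → 6
  ρ[e/h](ρ[v/y](R)) → 6
  ρ[u/x](ρ[e/h](ρ[v/y](R))) → 6
  π[v,e,u](ρ[u/x](ρ[e/h](ρ[v/y](R)))) → 6
  (S ∪ π[v,e,u](ρ[u/x](ρ[e/h](ρ[v/y](R))))) → 10
  (γ[x; MIN(h)→d](R) ⋈[d=e] (S ∪ π[v,e,u](ρ[u/x](ρ[e/h](ρ[v/y](R)))))) → 3
E2 per-node cardinality:
  S → 4
  R → 6
  ρ[v/y](R) → 6
  ρ[e/h](ρ[v/y](R)) → 6
  ρ[u/x](ρ[e/h](ρ[v/y](R))) → 6
  π[v,e,u](ρ[u/x](ρ[e/h](ρ[v/y](R)))) → 6
  (S ∪ π[v,e,u](ρ[u/x](ρ[e/h](ρ[v/y](R))))) → 10
  R → 6
  γ[x; MIN(h)→d](R) → 3
  ((S ∪ π[v,e,u](ρ[u/x](ρ[e/h](ρ[v/y](R))))) ⋈[e=d] γ[x; MIN(h)→d](R)) → 3
  π[x,d,v,e,u](((S ∪ π[v,e,u](ρ[u/x](ρ[e/h](ρ[v/y](R))))) ⋈[e=d] γ[x; MIN(h)→d](R))) → 3

E1 and E2 produce the same multiset:
x | d | v | e | u
p | 5 | q | 5 | p
q | 8 | s | 8 | q
s | 1 | q | 1 | s

yes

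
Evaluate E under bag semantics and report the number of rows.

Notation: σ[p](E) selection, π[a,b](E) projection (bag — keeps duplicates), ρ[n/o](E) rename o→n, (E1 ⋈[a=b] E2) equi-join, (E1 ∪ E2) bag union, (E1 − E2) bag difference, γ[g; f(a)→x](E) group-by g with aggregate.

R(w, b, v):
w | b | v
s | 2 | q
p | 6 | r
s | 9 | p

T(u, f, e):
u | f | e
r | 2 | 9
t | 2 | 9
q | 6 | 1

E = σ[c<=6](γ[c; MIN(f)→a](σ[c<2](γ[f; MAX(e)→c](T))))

Per-node cardinality:
  T → 3
  γ[f; MAX(e)→c](T) → 2
  σ[c<2](γ[f; MAX(e)→c](T)) → 1
  γ[c; MIN(f)→a](σ[c<2](γ[f; MAX(e)→c](T))) → 1
  σ[c<=6](γ[c; MIN(f)→a](σ[c<2](γ[f; MAX(e)→c](T)))) → 1

|E| = 1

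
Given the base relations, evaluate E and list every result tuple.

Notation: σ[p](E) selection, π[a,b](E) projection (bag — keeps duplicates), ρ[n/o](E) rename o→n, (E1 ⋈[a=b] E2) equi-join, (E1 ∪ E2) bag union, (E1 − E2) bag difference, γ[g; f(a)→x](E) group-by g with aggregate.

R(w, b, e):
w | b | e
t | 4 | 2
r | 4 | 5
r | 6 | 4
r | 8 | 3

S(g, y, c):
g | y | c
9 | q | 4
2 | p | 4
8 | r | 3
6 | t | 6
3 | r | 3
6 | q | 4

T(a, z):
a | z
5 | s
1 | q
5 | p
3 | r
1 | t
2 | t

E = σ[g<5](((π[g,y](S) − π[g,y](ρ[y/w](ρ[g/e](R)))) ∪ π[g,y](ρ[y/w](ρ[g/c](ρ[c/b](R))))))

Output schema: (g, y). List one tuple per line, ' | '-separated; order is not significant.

Per-node cardinality:
  S → 6
  π[g,y](S) → 6
  R → 4
  ρ[g/e](R) → 4
  ρ[y/w](ρ[g/e](R)) → 4
  π[g,y](ρ[y/w](ρ[g/e](R))) → 4
  (π[g,y](S) − π[g,y](ρ[y/w](ρ[g/e](R)))) → 5
  R → 4
  ρ[c/b](R) → 4
  ρ[g/c](ρ[c/b](R)) → 4
  ρ[y/w](ρ[g/c](ρ[c/b](R))) → 4
  π[g,y](ρ[y/w](ρ[g/c](ρ[c/b](R)))) → 4
  ((π[g,y](S) − π[g,y](ρ[y/w](ρ[g/e](R)))) ∪ π[g,y](ρ[y/w](ρ[g/c](ρ[c/b](R))))) → 9
  σ[g<5](((π[g,y](S) − π[g,y](ρ[y/w](ρ[g/e](R)))) ∪ π[g,y](ρ[y/w](ρ[g/c](ρ[c/b](R)))))) → 3

== RESULT ==
g | y
2 | p
4 | r
4 | t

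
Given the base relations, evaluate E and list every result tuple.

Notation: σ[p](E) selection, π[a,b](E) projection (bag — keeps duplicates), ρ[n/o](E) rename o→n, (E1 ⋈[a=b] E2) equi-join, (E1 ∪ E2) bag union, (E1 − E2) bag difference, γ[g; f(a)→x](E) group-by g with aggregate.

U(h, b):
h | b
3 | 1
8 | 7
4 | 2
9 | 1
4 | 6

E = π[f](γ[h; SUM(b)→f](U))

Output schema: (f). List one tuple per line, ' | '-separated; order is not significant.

Row counts bottom-up:
  U → 5
  γ[h; SUM(b)→f](U) → 4
  π[f](γ[h; SUM(b)→f](U)) → 4

== RESULT ==
f
1
1
7
8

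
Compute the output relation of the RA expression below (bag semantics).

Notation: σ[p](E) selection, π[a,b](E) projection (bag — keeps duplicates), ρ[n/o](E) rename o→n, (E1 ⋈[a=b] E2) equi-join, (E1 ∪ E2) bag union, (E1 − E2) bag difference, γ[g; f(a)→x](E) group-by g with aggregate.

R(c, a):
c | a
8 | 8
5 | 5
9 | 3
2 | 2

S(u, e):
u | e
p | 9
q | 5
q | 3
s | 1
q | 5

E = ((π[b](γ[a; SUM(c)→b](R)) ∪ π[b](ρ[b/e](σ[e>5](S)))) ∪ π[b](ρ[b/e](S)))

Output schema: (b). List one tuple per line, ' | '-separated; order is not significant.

Row counts bottom-up:
  R → 4
  γ[a; SUM(c)→b](R) → 4
  π[b](γ[a; SUM(c)→b](R)) → 4
  S → 5
  σ[e>5](S) → 1
  ρ[b/e](σ[e>5](S)) → 1
  π[b](ρ[b/e](σ[e>5](S))) → 1
  (π[b](γ[a; SUM(c)→b](R)) ∪ π[b](ρ[b/e](σ[e>5](S)))) → 5
  S → 5
  ρ[b/e](S) → 5
  π[b](ρ[b/e](S)) → 5
  ((π[b](γ[a; SUM(c)→b](R)) ∪ π[b](ρ[b/e](σ[e>5](S)))) ∪ π[b](ρ[b/e](S))) → 10

== RESULT ==
b
1
2
3
5
5
5
8
9
9
9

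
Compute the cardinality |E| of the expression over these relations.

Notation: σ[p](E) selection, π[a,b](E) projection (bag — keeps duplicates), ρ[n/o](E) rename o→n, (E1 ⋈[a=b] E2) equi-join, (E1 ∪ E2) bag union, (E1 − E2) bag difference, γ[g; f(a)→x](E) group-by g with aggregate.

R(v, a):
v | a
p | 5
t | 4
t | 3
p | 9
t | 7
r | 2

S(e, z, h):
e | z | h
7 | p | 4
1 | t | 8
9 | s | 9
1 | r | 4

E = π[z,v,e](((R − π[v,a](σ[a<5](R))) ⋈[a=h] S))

Stepwise |·|:
  R → 6
  R → 6
  σ[a<5](R) → 3
  π[v,a](σ[a<5](R)) → 3
  (R − π[v,a](σ[a<5](R))) → 3
  S → 4
  ((R − π[v,a](σ[a<5](R))) ⋈[a=h] S) → 1
  π[z,v,e](((R − π[v,a](σ[a<5](R))) ⋈[a=h] S)) → 1

|E| = 1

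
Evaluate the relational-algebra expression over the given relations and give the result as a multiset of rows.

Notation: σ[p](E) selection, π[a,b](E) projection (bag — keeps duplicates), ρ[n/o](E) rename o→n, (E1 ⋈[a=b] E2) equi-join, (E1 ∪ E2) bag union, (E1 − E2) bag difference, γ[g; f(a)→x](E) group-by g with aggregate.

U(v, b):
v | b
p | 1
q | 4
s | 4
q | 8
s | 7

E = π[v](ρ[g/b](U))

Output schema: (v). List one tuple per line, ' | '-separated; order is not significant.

Row counts bottom-up:
  U → 5
  ρ[g/b](U) → 5
  π[v](ρ[g/b](U)) → 5

== RESULT ==
v
p
q
q
s
s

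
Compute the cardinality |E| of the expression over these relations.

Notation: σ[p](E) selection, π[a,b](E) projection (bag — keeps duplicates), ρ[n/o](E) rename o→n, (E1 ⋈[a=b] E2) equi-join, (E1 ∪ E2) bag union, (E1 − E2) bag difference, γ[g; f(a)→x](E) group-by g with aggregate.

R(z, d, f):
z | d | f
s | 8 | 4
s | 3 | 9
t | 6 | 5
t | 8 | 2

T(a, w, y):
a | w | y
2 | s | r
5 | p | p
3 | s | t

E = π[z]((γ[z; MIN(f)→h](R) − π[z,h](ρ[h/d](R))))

Stepwise |·|:
  R → 4
  γ[z; MIN(f)→h](R) → 2
  R → 4
  ρ[h/d](R) → 4
  π[z,h](ρ[h/d](R)) → 4
  (γ[z; MIN(f)→h](R) − π[z,h](ρ[h/d](R))) → 2
  π[z]((γ[z; MIN(f)→h](R) − π[z,h](ρ[h/d](R)))) → 2

|E| = 2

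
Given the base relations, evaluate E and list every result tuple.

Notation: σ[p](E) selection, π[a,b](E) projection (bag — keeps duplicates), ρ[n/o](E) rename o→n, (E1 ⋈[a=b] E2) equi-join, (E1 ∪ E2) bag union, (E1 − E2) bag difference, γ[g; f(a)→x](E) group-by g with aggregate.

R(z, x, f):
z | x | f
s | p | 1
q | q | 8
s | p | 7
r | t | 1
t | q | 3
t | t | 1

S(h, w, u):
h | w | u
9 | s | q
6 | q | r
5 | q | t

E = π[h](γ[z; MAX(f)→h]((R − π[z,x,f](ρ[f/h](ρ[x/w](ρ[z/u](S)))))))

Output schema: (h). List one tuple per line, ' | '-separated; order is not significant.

Subexpression sizes:
  R → 6
  S → 3
  ρ[z/u](S) → 3
  ρ[x/w](ρ[z/u](S)) → 3
  ρ[f/h](ρ[x/w](ρ[z/u](S))) → 3
  π[z,x,f](ρ[f/h](ρ[x/w](ρ[z/u](S)))) → 3
  (R − π[z,x,f](ρ[f/h](ρ[x/w](ρ[z/u](S))))) → 6
  γ[z; MAX(f)→h]((R − π[z,x,f](ρ[f/h](ρ[x/w](ρ[z/u](S)))))) → 4
  π[h](γ[z; MAX(f)→h]((R − π[z,x,f](ρ[f/h](ρ[x/w](ρ[z/u](S))))))) → 4

== RESULT ==
h
1
3
7
8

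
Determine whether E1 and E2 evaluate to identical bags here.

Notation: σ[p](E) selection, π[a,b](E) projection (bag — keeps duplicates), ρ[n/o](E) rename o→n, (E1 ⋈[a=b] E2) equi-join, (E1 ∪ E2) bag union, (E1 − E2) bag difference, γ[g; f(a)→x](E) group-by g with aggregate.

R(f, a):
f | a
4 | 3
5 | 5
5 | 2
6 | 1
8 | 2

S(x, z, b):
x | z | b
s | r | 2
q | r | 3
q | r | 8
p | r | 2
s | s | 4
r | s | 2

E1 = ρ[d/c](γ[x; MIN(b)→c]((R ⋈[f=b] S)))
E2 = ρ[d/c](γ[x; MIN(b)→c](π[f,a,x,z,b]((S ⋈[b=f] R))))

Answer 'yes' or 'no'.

E1 stepwise |·|:
  R → 5
  S → 6
  (R ⋈[f=b] S) → 2
  γ[x; MIN(b)→c]((R ⋈[f=b] S)) → 2
  ρ[d/c](γ[x; MIN(b)→c]((R ⋈[f=b] S))) → 2
E2 stepwise |·|:
  S → 6
  R → 5
  (S ⋈[b=f] R) → 2
  π[f,a,x,z,b]((S ⋈[b=f] R)) → 2
  γ[x; MIN(b)→c](π[f,a,x,z,b]((S ⋈[b=f] R))) → 2
  ρ[d/c](γ[x; MIN(b)→c](π[f,a,x,z,b]((S ⋈[b=f] R)))) → 2

E1 and E2 produce the same multiset:
x | d
q | 8
s | 4

yes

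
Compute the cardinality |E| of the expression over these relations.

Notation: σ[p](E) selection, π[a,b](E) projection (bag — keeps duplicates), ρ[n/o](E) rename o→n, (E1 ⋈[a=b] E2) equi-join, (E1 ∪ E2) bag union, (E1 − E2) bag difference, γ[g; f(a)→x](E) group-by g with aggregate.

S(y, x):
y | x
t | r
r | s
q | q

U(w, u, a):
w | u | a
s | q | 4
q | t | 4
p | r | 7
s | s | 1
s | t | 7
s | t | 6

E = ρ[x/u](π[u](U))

Stepwise |·|:
  U → 6
  π[u](U) → 6
  ρ[x/u](π[u](U)) → 6

|E| = 6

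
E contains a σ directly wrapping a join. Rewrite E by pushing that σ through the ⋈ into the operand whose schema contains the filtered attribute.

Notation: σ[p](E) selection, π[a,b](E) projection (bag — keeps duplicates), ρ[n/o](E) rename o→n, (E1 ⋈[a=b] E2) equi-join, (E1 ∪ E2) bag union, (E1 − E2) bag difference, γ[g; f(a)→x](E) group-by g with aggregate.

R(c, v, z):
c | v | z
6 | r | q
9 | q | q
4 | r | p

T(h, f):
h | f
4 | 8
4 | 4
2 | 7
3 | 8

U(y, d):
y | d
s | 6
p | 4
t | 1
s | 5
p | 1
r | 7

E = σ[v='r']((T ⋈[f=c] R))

σ filters on v, owned by the right side.
E' = (T ⋈[f=c] σ[v='r'](R))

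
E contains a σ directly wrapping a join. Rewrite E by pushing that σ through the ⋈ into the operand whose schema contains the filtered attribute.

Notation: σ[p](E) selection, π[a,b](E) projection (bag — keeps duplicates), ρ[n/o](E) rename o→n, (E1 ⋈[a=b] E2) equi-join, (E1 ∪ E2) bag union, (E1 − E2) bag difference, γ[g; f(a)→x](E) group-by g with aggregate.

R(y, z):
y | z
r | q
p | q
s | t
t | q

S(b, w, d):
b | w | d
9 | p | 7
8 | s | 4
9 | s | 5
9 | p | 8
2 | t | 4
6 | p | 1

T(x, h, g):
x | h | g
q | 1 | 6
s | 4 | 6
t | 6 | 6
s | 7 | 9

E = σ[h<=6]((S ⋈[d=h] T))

σ filters on h, owned by the right side.
E' = (S ⋈[d=h] σ[h<=6](T))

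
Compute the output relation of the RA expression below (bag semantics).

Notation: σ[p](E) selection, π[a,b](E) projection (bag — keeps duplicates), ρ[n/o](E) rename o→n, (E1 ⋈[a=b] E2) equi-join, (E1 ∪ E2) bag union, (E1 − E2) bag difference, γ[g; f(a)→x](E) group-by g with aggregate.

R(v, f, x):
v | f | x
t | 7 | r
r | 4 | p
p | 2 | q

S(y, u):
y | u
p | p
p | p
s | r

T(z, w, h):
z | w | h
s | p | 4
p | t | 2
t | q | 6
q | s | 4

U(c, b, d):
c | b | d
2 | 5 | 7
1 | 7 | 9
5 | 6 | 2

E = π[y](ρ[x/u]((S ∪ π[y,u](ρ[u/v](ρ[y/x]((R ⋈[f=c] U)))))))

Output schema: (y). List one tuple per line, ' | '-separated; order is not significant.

Stepwise |·|:
  S → 3
  R → 3
  U → 3
  (R ⋈[f=c] U) → 1
  ρ[y/x]((R ⋈[f=c] U)) → 1
  ρ[u/v](ρ[y/x]((R ⋈[f=c] U))) → 1
  π[y,u](ρ[u/v](ρ[y/x]((R ⋈[f=c] U)))) → 1
  (S ∪ π[y,u](ρ[u/v](ρ[y/x]((R ⋈[f=c] U))))) → 4
  ρ[x/u]((S ∪ π[y,u](ρ[u/v](ρ[y/x]((R ⋈[f=c] U)))))) → 4
  π[y](ρ[x/u]((S ∪ π[y,u](ρ[u/v](ρ[y/x]((R ⋈[f=c] U))))))) → 4

== RESULT ==
y
p
p
q
s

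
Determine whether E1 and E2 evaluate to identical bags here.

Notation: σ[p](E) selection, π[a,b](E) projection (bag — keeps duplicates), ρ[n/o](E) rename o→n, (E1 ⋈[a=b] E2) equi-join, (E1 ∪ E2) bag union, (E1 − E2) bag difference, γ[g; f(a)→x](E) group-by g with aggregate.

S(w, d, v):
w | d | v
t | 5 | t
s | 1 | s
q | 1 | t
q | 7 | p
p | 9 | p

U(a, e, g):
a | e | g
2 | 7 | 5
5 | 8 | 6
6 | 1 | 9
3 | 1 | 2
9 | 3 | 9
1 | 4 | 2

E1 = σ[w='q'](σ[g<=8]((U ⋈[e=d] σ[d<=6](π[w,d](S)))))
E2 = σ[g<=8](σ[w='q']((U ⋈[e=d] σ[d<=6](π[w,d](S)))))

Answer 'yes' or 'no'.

E1 subexpression sizes:
  U → 6
  S → 5
  π[w,d](S) → 5
  σ[d<=6](π[w,d](S)) → 3
  (U ⋈[e=d] σ[d<=6](π[w,d](S))) → 4
  σ[g<=8]((U ⋈[e=d] σ[d<=6](π[w,d](S)))) → 2
  σ[w='q'](σ[g<=8]((U ⋈[e=d] σ[d<=6](π[w,d](S))))) → 1
E2 subexpression sizes:
  U → 6
  S → 5
  π[w,d](S) → 5
  σ[d<=6](π[w,d](S)) → 3
  (U ⋈[e=d] σ[d<=6](π[w,d](S))) → 4
  σ[w='q']((U ⋈[e=d] σ[d<=6](π[w,d](S)))) → 2
  σ[g<=8](σ[w='q']((U ⋈[e=d] σ[d<=6](π[w,d](S))))) → 1

E1 and E2 produce the same multiset:
a | e | g | w | d
3 | 1 | 2 | q | 1

yes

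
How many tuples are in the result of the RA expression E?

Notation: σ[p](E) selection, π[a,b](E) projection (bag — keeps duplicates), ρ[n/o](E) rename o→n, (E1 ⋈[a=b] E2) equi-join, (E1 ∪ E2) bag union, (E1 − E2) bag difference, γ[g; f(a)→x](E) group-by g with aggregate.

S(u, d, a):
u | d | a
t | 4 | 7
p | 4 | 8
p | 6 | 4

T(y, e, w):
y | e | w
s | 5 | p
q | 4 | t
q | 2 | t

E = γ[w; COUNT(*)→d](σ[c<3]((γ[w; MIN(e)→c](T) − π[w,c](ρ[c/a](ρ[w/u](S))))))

Subexpression sizes:
  T → 3
  γ[w; MIN(e)→c](T) → 2
  S → 3
  ρ[w/u](S) → 3
  ρ[c/a](ρ[w/u](S)) → 3
  π[w,c](ρ[c/a](ρ[w/u](S))) → 3
  (γ[w; MIN(e)→c](T) − π[w,c](ρ[c/a](ρ[w/u](S)))) → 2
  σ[c<3]((γ[w; MIN(e)→c](T) − π[w,c](ρ[c/a](ρ[w/u](S))))) → 1
  γ[w; COUNT(*)→d](σ[c<3]((γ[w; MIN(e)→c](T) − π[w,c](ρ[c/a](ρ[w/u](S)))))) → 1

|E| = 1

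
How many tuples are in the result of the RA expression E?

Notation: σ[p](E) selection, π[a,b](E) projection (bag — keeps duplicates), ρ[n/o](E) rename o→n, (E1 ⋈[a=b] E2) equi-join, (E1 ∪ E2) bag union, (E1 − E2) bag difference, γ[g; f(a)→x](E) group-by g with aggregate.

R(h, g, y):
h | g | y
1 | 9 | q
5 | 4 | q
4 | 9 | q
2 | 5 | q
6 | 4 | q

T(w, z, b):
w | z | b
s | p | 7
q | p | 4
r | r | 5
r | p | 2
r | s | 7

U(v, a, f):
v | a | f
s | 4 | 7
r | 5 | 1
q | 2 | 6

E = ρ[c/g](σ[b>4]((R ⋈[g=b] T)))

Row counts bottom-up:
  R → 5
  T → 5
  (R ⋈[g=b] T) → 3
  σ[b>4]((R ⋈[g=b] T)) → 1
  ρ[c/g](σ[b>4]((R ⋈[g=b] T))) → 1

|E| = 1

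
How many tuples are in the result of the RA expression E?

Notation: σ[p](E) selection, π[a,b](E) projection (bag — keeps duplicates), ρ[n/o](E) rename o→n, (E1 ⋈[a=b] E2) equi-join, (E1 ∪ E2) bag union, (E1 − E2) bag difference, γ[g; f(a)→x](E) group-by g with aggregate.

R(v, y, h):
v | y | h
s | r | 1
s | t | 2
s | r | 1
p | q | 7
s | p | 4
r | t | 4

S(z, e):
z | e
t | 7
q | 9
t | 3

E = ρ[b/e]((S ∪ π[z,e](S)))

Stepwise |·|:
  S → 3
  S → 3
  π[z,e](S) → 3
  (S ∪ π[z,e](S)) → 6
  ρ[b/e]((S ∪ π[z,e](S))) → 6

|E| = 6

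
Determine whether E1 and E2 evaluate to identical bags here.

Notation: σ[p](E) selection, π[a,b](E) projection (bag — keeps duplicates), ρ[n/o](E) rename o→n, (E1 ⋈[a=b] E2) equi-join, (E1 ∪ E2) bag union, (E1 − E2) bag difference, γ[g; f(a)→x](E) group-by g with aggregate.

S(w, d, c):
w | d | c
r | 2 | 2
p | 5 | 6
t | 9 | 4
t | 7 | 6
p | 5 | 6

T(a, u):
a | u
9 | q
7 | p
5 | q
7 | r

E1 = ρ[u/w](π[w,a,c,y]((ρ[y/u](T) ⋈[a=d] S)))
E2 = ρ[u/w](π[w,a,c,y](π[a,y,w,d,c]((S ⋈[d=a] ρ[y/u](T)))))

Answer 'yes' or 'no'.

E1 stepwise |·|:
  T → 4
  ρ[y/u](T) → 4
  S → 5
  (ρ[y/u](T) ⋈[a=d] S) → 5
  π[w,a,c,y]((ρ[y/u](T) ⋈[a=d] S)) → 5
  ρ[u/w](π[w,a,c,y]((ρ[y/u](T) ⋈[a=d] S))) → 5
E2 stepwise |·|:
  S → 5
  T → 4
  ρ[y/u](T) → 4
  (S ⋈[d=a] ρ[y/u](T)) → 5
  π[a,y,w,d,c]((S ⋈[d=a] ρ[y/u](T))) → 5
  π[w,a,c,y](π[a,y,w,d,c]((S ⋈[d=a] ρ[y/u](T)))) → 5
  ρ[u/w](π[w,a,c,y](π[a,y,w,d,c]((S ⋈[d=a] ρ[y/u](T))))) → 5

E1 and E2 produce the same multiset:
u | a | c | y
p | 5 | 6 | q
p | 5 | 6 | q
t | 7 | 6 | p
t | 7 | 6 | r
t | 9 | 4 | q

yes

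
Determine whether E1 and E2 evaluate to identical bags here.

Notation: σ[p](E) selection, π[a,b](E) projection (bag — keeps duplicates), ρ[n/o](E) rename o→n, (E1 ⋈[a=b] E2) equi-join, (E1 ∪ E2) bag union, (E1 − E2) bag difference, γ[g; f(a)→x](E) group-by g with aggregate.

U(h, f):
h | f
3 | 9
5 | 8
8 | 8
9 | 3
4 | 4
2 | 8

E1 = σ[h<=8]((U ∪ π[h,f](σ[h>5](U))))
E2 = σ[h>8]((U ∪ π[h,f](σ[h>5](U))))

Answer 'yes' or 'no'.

E1 stepwise |·|:
  U → 6
  U → 6
  σ[h>5](U) → 2
  π[h,f](σ[h>5](U)) → 2
  (U ∪ π[h,f](σ[h>5](U))) → 8
  σ[h<=8]((U ∪ π[h,f](σ[h>5](U)))) → 6
E2 stepwise |·|:
  U → 6
  U → 6
  σ[h>5](U) → 2
  π[h,f](σ[h>5](U)) → 2
  (U ∪ π[h,f](σ[h>5](U))) → 8
  σ[h>8]((U ∪ π[h,f](σ[h>5](U)))) → 2

E1 result:
h | f
2 | 8
3 | 9
4 | 4
5 | 8
8 | 8
8 | 8
E2 result:
h | f
9 | 3
9 | 3
Witness: (4, 4) appears 1× in E1 but 0× in E2.

no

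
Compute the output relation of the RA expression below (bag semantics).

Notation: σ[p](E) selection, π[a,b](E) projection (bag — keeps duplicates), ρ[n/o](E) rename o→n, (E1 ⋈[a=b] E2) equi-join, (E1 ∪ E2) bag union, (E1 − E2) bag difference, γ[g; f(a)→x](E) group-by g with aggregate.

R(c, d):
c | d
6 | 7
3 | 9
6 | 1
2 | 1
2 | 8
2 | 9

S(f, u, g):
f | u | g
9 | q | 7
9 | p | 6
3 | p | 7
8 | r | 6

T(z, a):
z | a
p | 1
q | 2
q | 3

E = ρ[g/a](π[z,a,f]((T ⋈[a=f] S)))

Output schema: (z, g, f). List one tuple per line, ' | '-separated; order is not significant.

Row counts bottom-up:
  T → 3
  S → 4
  (T ⋈[a=f] S) → 1
  π[z,a,f]((T ⋈[a=f] S)) → 1
  ρ[g/a](π[z,a,f]((T ⋈[a=f] S))) → 1

== RESULT ==
z | g | f
q | 3 | 3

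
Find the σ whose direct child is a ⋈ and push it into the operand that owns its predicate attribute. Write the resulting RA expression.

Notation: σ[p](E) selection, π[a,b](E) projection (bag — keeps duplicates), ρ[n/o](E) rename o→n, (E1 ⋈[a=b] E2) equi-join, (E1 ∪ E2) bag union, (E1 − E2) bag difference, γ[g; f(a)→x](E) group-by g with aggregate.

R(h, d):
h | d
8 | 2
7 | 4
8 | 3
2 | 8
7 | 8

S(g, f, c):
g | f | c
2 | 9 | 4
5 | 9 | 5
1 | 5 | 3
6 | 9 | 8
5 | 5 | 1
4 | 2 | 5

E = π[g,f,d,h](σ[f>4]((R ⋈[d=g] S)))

σ filters on f, owned by the right side.
E' = π[g,f,d,h]((R ⋈[d=g] σ[f>4](S)))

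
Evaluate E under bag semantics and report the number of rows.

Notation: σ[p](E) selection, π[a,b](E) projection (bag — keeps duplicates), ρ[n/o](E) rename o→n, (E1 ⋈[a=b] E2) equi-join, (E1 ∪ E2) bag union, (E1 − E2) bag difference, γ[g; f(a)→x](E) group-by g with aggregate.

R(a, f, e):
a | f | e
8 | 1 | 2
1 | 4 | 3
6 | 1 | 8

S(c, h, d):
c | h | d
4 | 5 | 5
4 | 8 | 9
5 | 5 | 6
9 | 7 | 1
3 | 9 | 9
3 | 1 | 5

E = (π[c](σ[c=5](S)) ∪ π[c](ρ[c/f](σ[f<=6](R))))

Row counts bottom-up:
  S → 6
  σ[c=5](S) → 1
  π[c](σ[c=5](S)) → 1
  R → 3
  σ[f<=6](R) → 3
  ρ[c/f](σ[f<=6](R)) → 3
  π[c](ρ[c/f](σ[f<=6](R))) → 3
  (π[c](σ[c=5](S)) ∪ π[c](ρ[c/f](σ[f<=6](R)))) → 4

|E| = 4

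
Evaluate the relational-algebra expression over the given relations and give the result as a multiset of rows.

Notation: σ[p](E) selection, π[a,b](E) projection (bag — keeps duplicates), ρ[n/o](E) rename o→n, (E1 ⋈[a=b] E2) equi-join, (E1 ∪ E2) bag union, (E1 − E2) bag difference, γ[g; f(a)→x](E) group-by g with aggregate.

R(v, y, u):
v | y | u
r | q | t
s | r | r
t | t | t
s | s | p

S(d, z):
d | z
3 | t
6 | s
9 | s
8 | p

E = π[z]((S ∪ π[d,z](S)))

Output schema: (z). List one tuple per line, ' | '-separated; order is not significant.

Row counts bottom-up:
  S → 4
  S → 4
  π[d,z](S) → 4
  (S ∪ π[d,z](S)) → 8
  π[z]((S ∪ π[d,z](S))) → 8

== RESULT ==
z
p
p
s
s
s
s
t
t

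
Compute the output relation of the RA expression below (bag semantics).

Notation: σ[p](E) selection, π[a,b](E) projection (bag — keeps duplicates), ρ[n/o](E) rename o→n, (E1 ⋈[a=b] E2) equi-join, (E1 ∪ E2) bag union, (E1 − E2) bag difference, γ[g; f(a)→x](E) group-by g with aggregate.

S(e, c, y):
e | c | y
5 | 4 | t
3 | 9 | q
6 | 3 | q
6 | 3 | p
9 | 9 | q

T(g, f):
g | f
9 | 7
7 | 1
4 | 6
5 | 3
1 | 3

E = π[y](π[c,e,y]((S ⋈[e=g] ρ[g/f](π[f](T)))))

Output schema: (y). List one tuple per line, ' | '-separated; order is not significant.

Stepwise |·|:
  S → 5
  T → 5
  π[f](T) → 5
  ρ[g/f](π[f](T)) → 5
  (S ⋈[e=g] ρ[g/f](π[f](T))) → 4
  π[c,e,y]((S ⋈[e=g] ρ[g/f](π[f](T)))) → 4
  π[y](π[c,e,y]((S ⋈[e=g] ρ[g/f](π[f](T))))) → 4

== RESULT ==
y
p
q
q
q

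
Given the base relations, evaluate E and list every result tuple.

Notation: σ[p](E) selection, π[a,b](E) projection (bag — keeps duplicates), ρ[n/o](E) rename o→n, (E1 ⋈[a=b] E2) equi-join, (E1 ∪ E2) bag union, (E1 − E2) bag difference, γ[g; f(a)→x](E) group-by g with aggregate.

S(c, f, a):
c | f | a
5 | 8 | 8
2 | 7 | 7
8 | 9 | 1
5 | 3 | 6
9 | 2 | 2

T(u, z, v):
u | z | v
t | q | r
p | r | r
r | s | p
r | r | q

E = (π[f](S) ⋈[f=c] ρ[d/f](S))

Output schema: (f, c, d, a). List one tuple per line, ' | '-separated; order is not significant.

Subexpression sizes:
  S → 5
  π[f](S) → 5
  S → 5
  ρ[d/f](S) → 5
  (π[f](S) ⋈[f=c] ρ[d/f](S)) → 3

== RESULT ==
f | c | d | a
2 | 2 | 7 | 7
8 | 8 | 9 | 1
9 | 9 | 2 | 2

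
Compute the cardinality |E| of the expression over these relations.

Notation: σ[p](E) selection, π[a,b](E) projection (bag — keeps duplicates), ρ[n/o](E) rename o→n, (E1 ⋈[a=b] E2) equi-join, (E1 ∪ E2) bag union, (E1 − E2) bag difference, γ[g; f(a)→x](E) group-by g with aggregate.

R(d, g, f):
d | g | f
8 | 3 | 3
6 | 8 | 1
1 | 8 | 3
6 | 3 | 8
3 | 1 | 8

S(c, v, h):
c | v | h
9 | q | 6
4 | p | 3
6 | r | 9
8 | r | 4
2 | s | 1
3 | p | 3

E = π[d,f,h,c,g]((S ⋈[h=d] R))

Per-node cardinality:
  S → 6
  R → 5
  (S ⋈[h=d] R) → 5
  π[d,f,h,c,g]((S ⋈[h=d] R)) → 5

|E| = 5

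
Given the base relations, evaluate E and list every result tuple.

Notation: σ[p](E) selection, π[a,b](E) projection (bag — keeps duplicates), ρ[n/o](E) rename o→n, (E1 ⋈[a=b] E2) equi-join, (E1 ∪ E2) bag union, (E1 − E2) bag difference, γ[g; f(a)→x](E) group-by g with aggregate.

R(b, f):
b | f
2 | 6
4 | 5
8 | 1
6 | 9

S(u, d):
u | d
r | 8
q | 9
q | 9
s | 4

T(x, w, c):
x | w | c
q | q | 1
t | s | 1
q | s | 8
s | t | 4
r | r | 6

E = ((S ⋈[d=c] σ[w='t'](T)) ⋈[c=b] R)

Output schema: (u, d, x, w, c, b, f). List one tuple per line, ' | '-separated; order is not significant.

Row counts bottom-up:
  S → 4
  T → 5
  σ[w='t'](T) → 1
  (S ⋈[d=c] σ[w='t'](T)) → 1
  R → 4
  ((S ⋈[d=c] σ[w='t'](T)) ⋈[c=b] R) → 1

== RESULT ==
u | d | x | w | c | b | f
s | 4 | s | t | 4 | 4 | 5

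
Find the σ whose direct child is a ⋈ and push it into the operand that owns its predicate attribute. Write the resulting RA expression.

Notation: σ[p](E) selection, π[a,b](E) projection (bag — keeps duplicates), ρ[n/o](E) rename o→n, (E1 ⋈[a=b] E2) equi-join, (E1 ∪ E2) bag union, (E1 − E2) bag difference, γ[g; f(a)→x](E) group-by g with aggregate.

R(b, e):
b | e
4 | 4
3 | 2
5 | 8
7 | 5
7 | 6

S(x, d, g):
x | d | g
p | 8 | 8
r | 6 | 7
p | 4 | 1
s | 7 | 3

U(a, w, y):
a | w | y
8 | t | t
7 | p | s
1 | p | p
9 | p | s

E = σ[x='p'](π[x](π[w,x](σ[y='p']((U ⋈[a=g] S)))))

σ filters on y, owned by the left side.
E' = σ[x='p'](π[x](π[w,x]((σ[y='p'](U) ⋈[a=g] S))))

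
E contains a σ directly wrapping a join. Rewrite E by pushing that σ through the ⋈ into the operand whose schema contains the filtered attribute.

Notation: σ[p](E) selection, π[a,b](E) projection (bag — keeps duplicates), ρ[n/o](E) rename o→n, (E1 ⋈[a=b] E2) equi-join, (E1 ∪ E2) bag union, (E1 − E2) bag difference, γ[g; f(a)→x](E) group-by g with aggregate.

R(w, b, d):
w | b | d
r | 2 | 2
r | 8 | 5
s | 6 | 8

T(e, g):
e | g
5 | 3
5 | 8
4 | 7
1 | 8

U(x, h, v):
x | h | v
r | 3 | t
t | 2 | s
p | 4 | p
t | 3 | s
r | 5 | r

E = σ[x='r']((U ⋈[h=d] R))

σ filters on x, owned by the left side.
E' = (σ[x='r'](U) ⋈[h=d] R)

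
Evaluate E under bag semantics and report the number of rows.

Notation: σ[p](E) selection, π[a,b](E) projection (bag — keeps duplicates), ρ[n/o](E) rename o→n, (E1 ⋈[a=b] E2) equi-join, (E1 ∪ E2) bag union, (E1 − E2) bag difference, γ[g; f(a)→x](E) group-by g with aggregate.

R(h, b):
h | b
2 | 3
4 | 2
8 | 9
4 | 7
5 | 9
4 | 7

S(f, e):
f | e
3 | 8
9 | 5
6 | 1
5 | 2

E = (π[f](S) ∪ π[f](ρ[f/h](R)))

Subexpression sizes:
  S → 4
  π[f](S) → 4
  R → 6
  ρ[f/h](R) → 6
  π[f](ρ[f/h](R)) → 6
  (π[f](S) ∪ π[f](ρ[f/h](R))) → 10

|E| = 10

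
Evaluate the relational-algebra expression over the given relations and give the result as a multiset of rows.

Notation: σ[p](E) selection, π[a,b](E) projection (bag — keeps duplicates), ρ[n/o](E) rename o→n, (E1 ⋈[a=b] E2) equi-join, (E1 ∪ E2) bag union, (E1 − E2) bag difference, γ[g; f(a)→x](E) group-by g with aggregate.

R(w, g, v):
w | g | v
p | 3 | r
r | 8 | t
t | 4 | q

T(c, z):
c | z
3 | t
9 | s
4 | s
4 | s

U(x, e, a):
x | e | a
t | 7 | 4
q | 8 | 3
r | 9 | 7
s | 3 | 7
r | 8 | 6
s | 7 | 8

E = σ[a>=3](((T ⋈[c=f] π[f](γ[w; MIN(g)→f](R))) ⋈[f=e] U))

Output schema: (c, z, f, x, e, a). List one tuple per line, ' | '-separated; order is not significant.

Stepwise |·|:
  T → 4
  R → 3
  γ[w; MIN(g)→f](R) → 3
  π[f](γ[w; MIN(g)→f](R)) → 3
  (T ⋈[c=f] π[f](γ[w; MIN(g)→f](R))) → 3
  U → 6
  ((T ⋈[c=f] π[f](γ[w; MIN(g)→f](R))) ⋈[f=e] U) → 1
  σ[a>=3](((T ⋈[c=f] π[f](γ[w; MIN(g)→f](R))) ⋈[f=e] U)) → 1

== RESULT ==
c | z | f | x | e | a
3 | t | 3 | s | 3 | 7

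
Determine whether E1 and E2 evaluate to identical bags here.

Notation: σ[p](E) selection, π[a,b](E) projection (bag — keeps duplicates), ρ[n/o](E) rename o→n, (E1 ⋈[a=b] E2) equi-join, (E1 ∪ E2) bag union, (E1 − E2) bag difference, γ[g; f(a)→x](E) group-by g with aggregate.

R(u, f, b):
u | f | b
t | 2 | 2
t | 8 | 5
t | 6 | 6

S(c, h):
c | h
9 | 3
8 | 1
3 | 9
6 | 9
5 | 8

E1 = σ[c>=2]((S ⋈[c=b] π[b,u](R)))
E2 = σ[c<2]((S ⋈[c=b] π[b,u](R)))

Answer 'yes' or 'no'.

E1 subexpression sizes:
  S → 5
  R → 3
  π[b,u](R) → 3
  (S ⋈[c=b] π[b,u](R)) → 2
  σ[c>=2]((S ⋈[c=b] π[b,u](R))) → 2
E2 subexpression sizes:
  S → 5
  R → 3
  π[b,u](R) → 3
  (S ⋈[c=b] π[b,u](R)) → 2
  σ[c<2]((S ⋈[c=b] π[b,u](R))) → 0

E1 result:
c | h | b | u
5 | 8 | 5 | t
6 | 9 | 6 | t
E2 result:
c | h | b | u
(0 rows)
Witness: (5, 8, 5, 't') appears 1× in E1 but 0× in E2.

no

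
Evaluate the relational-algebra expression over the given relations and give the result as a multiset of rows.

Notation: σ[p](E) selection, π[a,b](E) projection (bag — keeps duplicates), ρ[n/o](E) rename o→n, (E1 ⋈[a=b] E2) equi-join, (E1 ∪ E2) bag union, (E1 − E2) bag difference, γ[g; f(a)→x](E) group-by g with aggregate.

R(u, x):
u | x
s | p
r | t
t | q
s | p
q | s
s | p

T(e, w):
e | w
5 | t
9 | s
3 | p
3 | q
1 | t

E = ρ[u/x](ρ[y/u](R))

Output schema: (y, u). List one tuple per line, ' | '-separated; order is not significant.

Row counts bottom-up:
  R → 6
  ρ[y/u](R) → 6
  ρ[u/x](ρ[y/u](R)) → 6

== RESULT ==
y | u
q | s
r | t
s | p
s | p
s | p
t | q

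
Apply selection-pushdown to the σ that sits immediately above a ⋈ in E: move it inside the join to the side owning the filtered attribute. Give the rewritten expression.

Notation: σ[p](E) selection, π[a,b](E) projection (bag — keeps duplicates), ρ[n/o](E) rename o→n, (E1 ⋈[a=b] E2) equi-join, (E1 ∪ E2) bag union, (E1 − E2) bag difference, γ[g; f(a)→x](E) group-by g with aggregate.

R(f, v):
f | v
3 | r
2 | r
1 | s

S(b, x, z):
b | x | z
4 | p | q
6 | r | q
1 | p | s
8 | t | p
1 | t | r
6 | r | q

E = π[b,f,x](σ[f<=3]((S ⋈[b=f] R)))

σ filters on f, owned by the right side.
E' = π[b,f,x]((S ⋈[b=f] σ[f<=3](R)))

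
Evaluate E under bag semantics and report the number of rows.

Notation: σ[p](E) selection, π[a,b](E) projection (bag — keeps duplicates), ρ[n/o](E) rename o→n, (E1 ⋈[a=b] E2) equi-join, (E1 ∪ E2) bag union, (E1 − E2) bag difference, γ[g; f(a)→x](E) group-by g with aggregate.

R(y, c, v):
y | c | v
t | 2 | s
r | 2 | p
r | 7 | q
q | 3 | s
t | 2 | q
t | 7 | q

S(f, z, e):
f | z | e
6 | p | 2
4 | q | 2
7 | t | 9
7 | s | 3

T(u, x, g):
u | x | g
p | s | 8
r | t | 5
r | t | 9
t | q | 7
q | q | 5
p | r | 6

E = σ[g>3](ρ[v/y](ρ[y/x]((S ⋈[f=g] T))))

Stepwise |·|:
  S → 4
  T → 6
  (S ⋈[f=g] T) → 3
  ρ[y/x]((S ⋈[f=g] T)) → 3
  ρ[v/y](ρ[y/x]((S ⋈[f=g] T))) → 3
  σ[g>3](ρ[v/y](ρ[y/x]((S ⋈[f=g] T)))) → 3

|E| = 3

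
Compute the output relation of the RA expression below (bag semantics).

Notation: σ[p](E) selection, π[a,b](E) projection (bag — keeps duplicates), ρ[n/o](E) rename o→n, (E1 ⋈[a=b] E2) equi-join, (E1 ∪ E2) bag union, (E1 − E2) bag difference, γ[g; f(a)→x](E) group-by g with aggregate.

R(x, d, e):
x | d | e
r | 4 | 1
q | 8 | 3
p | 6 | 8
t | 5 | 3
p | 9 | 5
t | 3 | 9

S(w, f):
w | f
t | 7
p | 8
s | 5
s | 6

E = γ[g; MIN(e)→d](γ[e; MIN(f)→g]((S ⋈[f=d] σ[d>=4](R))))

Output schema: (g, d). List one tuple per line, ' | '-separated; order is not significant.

Per-node cardinality:
  S → 4
  R → 6
  σ[d>=4](R) → 5
  (S ⋈[f=d] σ[d>=4](R)) → 3
  γ[e; MIN(f)→g]((S ⋈[f=d] σ[d>=4](R))) → 2
  γ[g; MIN(e)→d](γ[e; MIN(f)→g]((S ⋈[f=d] σ[d>=4](R)))) → 2

== RESULT ==
g | d
5 | 3
6 | 8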